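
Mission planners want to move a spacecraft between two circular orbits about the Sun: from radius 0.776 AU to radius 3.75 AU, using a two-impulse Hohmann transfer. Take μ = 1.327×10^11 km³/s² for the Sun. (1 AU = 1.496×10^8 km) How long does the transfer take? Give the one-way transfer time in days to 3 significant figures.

In km: r₁ = 0.776 × 1.496×10^8 = 1.160896×10^8 km; r₂ = 3.75 × 1.496×10^8 = 5.610×10^8 km.
The Hohmann ellipse has a_t = (r₁ + r₂)/2 = 3.385448×10^8 km.
Half the transfer-orbit period gives t = π√(a_t³/μ) = 5.372×10^7 s.
Converting: 5.372×10^7 s ÷ 86400 s/day = 622 days.

t = 622 days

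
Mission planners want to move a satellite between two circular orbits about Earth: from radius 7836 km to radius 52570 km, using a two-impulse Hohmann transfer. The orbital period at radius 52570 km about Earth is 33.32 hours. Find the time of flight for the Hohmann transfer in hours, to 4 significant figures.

From Kepler's third law T² = 4π²r³/μ at r = 52570 km, T = 33.32 hours = 33.32 × 3600 s = 1.19952×10^5 s: μ = 4π²r³/T² = 3.98620×10^5 km³/s².
The Hohmann ellipse has a_t = (r₁ + r₂)/2 = 30203 km.
Half the transfer-orbit period gives t = π√(a_t³/μ) = 26118 s.
Converting: 26118 s ÷ 3600 s/hour = 7.255 hours.

t = 7.255 hours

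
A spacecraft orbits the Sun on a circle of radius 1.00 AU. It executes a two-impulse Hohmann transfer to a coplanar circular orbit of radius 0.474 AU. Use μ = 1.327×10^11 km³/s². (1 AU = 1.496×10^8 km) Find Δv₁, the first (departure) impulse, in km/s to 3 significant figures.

In km: r₁ = 1.00 × 1.496×10^8 = 1.496×10^8 km; r₂ = 0.474 × 1.496×10^8 = 7.09104×10^7 km.
Semi-major axis of the transfer orbit: a_t = (1.496×10^8 + 7.09104×10^7)/2 = 1.102552×10^8 km.
On the circular orbit at r = 1.496×10^8 km, v_c = √(μ/r) = 29.783 km/s.
Vis-viva on the transfer ellipse at r = 1.496×10^8 km gives v_t = √[μ(2/r − 1/a_t)] = 23.885 km/s.
Δv₁ = |v_t − v_c| = |23.885 − 29.783| = 5.898 km/s.

Δv₁ = 5.90 km/s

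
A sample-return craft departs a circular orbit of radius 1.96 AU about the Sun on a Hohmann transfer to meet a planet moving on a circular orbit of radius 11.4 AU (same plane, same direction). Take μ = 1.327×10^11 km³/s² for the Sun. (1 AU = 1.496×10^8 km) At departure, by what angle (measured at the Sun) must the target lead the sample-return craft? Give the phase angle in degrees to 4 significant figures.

In km: r₁ = 1.96 × 1.496×10^8 = 2.93216×10^8 km; r₂ = 11.4 × 1.496×10^8 = 1.70544×10^9 km.
Transfer-ellipse semi-major axis a_t = (r₁ + r₂)/2 = (2.93216×10^8 + 1.70544×10^9)/2 = 9.99328×10^8 km.
The half-period of the transfer ellipse is t = π√(a_t³/μ) = 2.72444×10^8 s.
The target's mean motion on its circular orbit is ω₂ = √(μ/r₂³) = 5.17227×10^-9 rad/s.
Angle swept by the target during transfer: ω₂·t = 1.4092 rad = 80.74°.
Arrival is 180° from departure on the ellipse, so φ = 180° − 80.74° = 99.26°.

φ = 99.26°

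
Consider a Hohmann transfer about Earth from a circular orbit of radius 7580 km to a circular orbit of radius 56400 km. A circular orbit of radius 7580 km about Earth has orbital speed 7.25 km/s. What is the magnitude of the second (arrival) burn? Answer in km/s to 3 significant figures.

Δv₂ = 1.36 km/s

From the circular-orbit relation v² = μ/r at r = 7580 km: μ = v²r = (7.25)² × 7580 = 3.98424×10^5 km³/s².
Transfer-ellipse semi-major axis a_t = (r₁ + r₂)/2 = (7580 + 56400)/2 = 31990 km.
On the circular orbit at r = 56400 km, v_c = √(μ/r) = 2.658 km/s.
Transfer-orbit speed at the same r (vis-viva, a = a_t): v_t = √[μ(2/r − 1/a_t)] = 1.294 km/s.
Δv₂ = |v_t − v_c| = |1.294 − 2.658| = 1.364 km/s.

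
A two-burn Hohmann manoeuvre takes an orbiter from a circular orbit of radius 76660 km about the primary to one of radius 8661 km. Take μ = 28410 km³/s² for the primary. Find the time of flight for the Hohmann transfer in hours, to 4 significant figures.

t = 45.62 hours

Semi-major axis of the transfer orbit: a_t = (76660 + 8661)/2 = 42660.5 km.
By Kepler's third law the transfer-orbit period is T = 2π√(a_t³/μ), so t = T/2 = 1.6423×10^5 s.
Converting: 1.6423×10^5 s ÷ 3600 s/hour = 45.62 hours.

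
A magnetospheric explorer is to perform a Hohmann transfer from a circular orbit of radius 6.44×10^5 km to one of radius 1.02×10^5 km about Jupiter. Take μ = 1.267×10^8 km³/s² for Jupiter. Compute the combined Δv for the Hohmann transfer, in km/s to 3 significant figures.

Transfer-ellipse semi-major axis a_t = (r₁ + r₂)/2 = (6.440×10^5 + 1.020×10^5)/2 = 3.730×10^5 km.
At r₁ the circular-orbit speed is v₁ = √(μ/r₁) = 14.0264 km/s.
On the transfer ellipse at r₁, vis-viva equation gives v_a = √[μ(2/r₁ − 1/a_t)] = 7.33485 km/s.
First burn Δv₁ = |v_a − v₁| = 6.692 km/s.
Circular speed at r₂: v₂ = √(μ/r₂) = 35.24 km/s.
Transfer-orbit speed at r₂: v_p = √[μ(2/r₂ − 1/a_t)] = 46.31 km/s.
Second burn Δv₂ = |v₂ − v_p| = 11.07 km/s.
Total Δv = Δv₁ + Δv₂ = 17.76 km/s.

Δv = 17.8 km/s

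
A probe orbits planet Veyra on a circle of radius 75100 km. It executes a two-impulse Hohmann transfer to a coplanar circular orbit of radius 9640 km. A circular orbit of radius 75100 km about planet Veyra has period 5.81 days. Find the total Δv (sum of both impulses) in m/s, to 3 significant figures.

From Kepler's third law T² = 4π²r³/μ at r = 75100 km, T = 5.81 days = 5.81 × 86400 s = 5.01984×10^5 s: μ = 4π²r³/T² = 66359.0 km³/s².
The Hohmann ellipse has a_t = (r₁ + r₂)/2 = 42370 km.
Circular speed at r₁: v₁ = √(μ/r₁) = √(66359.0/75100) = 0.9400 km/s.
Transfer-orbit speed at r₁ (v² = μ(2/r − 1/a)): v_a = √[μ(2/r₁ − 1/a_t)] = 0.4484 km/s.
First burn Δv₁ = |v_a − v₁| = 0.4916 km/s.
Circular speed at r₂: v₂ = √(μ/r₂) = 2.6237 km/s.
Transfer-orbit speed at r₂: v_p = √[μ(2/r₂ − 1/a_t)] = 3.4930 km/s.
Second burn Δv₂ = |v₂ − v_p| = 0.8693 km/s.
Total Δv = Δv₁ + Δv₂ = 1.361 km/s.

Δv = 1360 m/s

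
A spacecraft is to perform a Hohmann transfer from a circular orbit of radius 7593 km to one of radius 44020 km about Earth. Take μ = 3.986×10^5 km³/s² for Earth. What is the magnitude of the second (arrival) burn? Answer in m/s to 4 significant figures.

Transfer-ellipse semi-major axis a_t = (r₁ + r₂)/2 = (7593 + 44020)/2 = 25806.5 km.
On the circular orbit at r = 44020 km, v_c = √(μ/r) = 3.009 km/s.
Vis-viva on the transfer ellipse at r = 44020 km gives v_t = √[μ(2/r − 1/a_t)] = 1.632 km/s.
Δv₂ = |v_t − v_c| = |1.632 − 3.009| = 1.377 km/s.

Δv₂ = 1377 m/s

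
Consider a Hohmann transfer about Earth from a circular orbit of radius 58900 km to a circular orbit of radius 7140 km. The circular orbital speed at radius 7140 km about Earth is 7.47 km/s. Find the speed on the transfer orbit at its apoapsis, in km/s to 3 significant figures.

v = 1.21 km/s

From the circular-orbit relation v² = μ/r at r = 7140 km: μ = v²r = (7.47)² × 7140 = 3.98418×10^5 km³/s².
Transfer-ellipse semi-major axis a_t = (r₁ + r₂)/2 = (58900 + 7140)/2 = 33020 km.
The apoapsis of the transfer ellipse is at r = 58900 km.
From the vis-viva equation, v = √[μ(2/r − 1/a_t)] = 1.209 km/s.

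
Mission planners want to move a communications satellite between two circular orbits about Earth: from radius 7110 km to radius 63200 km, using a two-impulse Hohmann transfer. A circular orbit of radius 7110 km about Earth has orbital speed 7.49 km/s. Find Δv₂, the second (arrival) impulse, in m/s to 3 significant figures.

From the circular-orbit relation v² = μ/r at r = 7110 km: μ = v²r = (7.49)² × 7110 = 3.98872×10^5 km³/s².
Semi-major axis of the transfer orbit: a_t = (7110 + 63200)/2 = 35155 km.
Circular speed at r = 63200 km: v_c = √(μ/r) = 2.512 km/s.
Transfer-orbit speed at the same r (vis-viva, a = a_t): v_t = √[μ(2/r − 1/a_t)] = 1.130 km/s.
Δv₂ = |v_t − v_c| = |1.130 − 2.512| = 1.382 km/s.

Δv₂ = 1380 m/s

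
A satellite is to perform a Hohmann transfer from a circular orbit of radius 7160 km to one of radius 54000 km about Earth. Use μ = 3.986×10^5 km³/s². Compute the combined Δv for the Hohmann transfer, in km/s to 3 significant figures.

Δv = 3.86 km/s

Transfer-ellipse semi-major axis a_t = (r₁ + r₂)/2 = (7160 + 54000)/2 = 30580 km.
At r₁ the circular-orbit speed is v₁ = √(μ/r₁) = 7.461 km/s.
Transfer-orbit speed at r₁ (vis-viva equation): v_p = √[μ(2/r₁ − 1/a_t)] = 9.915 km/s.
First burn Δv₁ = |v_p − v₁| = 2.454 km/s.
Circular speed at r₂: v₂ = √(μ/r₂) = 2.717 km/s.
Transfer-orbit speed at r₂: v_a = √[μ(2/r₂ − 1/a_t)] = 1.315 km/s.
Second burn Δv₂ = |v₂ − v_a| = 1.402 km/s.
Total Δv = Δv₁ + Δv₂ = 3.856 km/s.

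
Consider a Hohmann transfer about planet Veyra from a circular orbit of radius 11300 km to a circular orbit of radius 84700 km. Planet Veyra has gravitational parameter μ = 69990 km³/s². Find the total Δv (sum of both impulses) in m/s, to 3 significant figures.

Δv = 1290 m/s

The Hohmann ellipse has a_t = (r₁ + r₂)/2 = 48000 km.
At r₁ the circular-orbit speed is v₁ = √(μ/r₁) = 2.48874 km/s.
Transfer-orbit speed at r₁ (vis-viva equation): v_p = √[μ(2/r₁ − 1/a_t)] = 3.30598 km/s.
First burn Δv₁ = |v_p − v₁| = 0.8172 km/s.
Circular speed at r₂: v₂ = √(μ/r₂) = 0.90903 km/s.
Transfer-orbit speed at r₂: v_a = √[μ(2/r₂ − 1/a_t)] = 0.44106 km/s.
Second burn Δv₂ = |v₂ − v_a| = 0.4680 km/s.
Δv = Δv₁ + Δv₂ = 0.8172 + 0.4680 = 1.285 km/s.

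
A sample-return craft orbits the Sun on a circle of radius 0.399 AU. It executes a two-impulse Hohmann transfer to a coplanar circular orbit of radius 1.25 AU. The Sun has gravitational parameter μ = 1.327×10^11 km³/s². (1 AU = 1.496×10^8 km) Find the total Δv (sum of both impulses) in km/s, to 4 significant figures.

Δv = 19.01 km/s

In km: r₁ = 0.399 × 1.496×10^8 = 5.96904×10^7 km; r₂ = 1.25 × 1.496×10^8 = 1.870×10^8 km.
Transfer-ellipse semi-major axis a_t = (r₁ + r₂)/2 = (5.96904×10^7 + 1.870×10^8)/2 = 1.233452×10^8 km.
Circular speed at r₁: v₁ = √(μ/r₁) = √(1.327×10^11/5.96904×10^7) = 47.150 km/s.
Transfer-orbit speed at r₁ (vis-viva): v_p = √[μ(2/r₁ − 1/a_t)] = 58.055 km/s.
First burn Δv₁ = |v_p − v₁| = 10.905 km/s.
At r₂, v₂ = √(μ/r₂) = 26.6388 km/s.
Transfer-orbit speed at r₂: v_a = √[μ(2/r₂ − 1/a_t)] = 18.5313 km/s.
Second burn Δv₂ = |v₂ − v_a| = 8.1075 km/s.
Δv = Δv₁ + Δv₂ = 10.905 + 8.1075 = 19.01 km/s.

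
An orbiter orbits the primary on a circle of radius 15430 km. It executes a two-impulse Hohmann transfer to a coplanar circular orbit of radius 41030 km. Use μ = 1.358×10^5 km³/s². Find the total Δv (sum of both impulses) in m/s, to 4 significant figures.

Δv = 1084 m/s

Transfer-ellipse semi-major axis a_t = (r₁ + r₂)/2 = (15430 + 41030)/2 = 28230 km.
At r₁ the circular-orbit speed is v₁ = √(μ/r₁) = 2.96665 km/s.
On the transfer ellipse at r₁, vis-viva equation gives v_p = √[μ(2/r₁ − 1/a_t)] = 3.57653 km/s.
First burn Δv₁ = |v_p − v₁| = 0.6099 km/s.
At r₂, v₂ = √(μ/r₂) = 1.8193 km/s.
Transfer-orbit speed at r₂: v_a = √[μ(2/r₂ − 1/a_t)] = 1.3450 km/s.
Second burn Δv₂ = |v₂ − v_a| = 0.4743 km/s.
Δv = Δv₁ + Δv₂ = 0.6099 + 0.4743 = 1.084 km/s.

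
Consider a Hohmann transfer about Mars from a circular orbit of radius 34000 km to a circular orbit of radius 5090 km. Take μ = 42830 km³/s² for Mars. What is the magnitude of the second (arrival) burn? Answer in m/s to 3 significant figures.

Δv₂ = 925 m/s

The Hohmann ellipse has a_t = (r₁ + r₂)/2 = 19545 km.
On the circular orbit at r = 5090 km, v_c = √(μ/r) = 2.9008 km/s.
Vis-viva on the transfer ellipse at r = 5090 km gives v_t = √[μ(2/r − 1/a_t)] = 3.8259 km/s.
Δv₂ = |v_t − v_c| = |3.8259 − 2.9008| = 0.9251 km/s.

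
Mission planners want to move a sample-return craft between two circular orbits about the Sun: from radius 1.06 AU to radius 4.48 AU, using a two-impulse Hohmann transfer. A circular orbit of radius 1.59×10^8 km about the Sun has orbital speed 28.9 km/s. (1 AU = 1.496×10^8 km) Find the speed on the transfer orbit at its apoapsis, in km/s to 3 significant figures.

v = 8.71 km/s

From the circular-orbit relation v² = μ/r at r = 1.59×10^8 km: μ = v²r = (28.9)² × 1.59×10^8 = 1.32798×10^11 km³/s².
In km: r₁ = 1.06 × 1.496×10^8 = 1.58576×10^8 km; r₂ = 4.48 × 1.496×10^8 = 6.70208×10^8 km.
The Hohmann ellipse has a_t = (r₁ + r₂)/2 = 4.14392×10^8 km.
The apoapsis of the transfer ellipse is at r = 6.70208×10^8 km.
From the vis-viva equation, v = √[μ(2/r − 1/a_t)] = 8.708 km/s.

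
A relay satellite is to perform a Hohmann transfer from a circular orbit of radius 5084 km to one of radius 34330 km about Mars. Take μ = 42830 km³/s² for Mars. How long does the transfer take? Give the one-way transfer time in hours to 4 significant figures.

t = 11.67 hours

The Hohmann ellipse has a_t = (r₁ + r₂)/2 = 19707 km.
Half the transfer-orbit period gives t = π√(a_t³/μ) = 42000 s.
Converting: 42000 s ÷ 3600 s/hour = 11.67 hours.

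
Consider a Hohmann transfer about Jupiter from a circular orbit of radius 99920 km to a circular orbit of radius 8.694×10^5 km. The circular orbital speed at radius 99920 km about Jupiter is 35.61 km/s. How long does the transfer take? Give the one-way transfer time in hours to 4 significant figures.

From the circular-orbit relation v² = μ/r at r = 99920 km: μ = v²r = (35.61)² × 99920 = 1.26706×10^8 km³/s².
Semi-major axis of the transfer orbit: a_t = (99920 + 8.694×10^5)/2 = 4.8466×10^5 km.
Transfer time t = π√(a_t³/μ) = π√((4.8466×10^5)³ / 1.26706×10^8) = 94170 s.
Converting: 94170 s ÷ 3600 s/hour = 26.16 hours.

t = 26.16 hours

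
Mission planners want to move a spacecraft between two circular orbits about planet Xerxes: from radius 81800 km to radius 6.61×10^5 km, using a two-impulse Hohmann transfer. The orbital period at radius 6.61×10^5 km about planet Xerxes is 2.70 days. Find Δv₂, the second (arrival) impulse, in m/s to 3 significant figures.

From Kepler's third law T² = 4π²r³/μ at r = 6.61×10^5 km, T = 2.70 days = 2.70 × 86400 s = 2.3328×10^5 s: μ = 4π²r³/T² = 2.09512×10^8 km³/s².
The Hohmann ellipse has a_t = (r₁ + r₂)/2 = 3.714×10^5 km.
On the circular orbit at r = 6.610×10^5 km, v_c = √(μ/r) = 17.803 km/s.
Transfer-orbit speed at the same r (vis-viva, a = a_t): v_t = √[μ(2/r − 1/a_t)] = 8.3553 km/s.
Δv₂ = |v_t − v_c| = |8.3553 − 17.803| = 9.448 km/s.

Δv₂ = 9450 m/s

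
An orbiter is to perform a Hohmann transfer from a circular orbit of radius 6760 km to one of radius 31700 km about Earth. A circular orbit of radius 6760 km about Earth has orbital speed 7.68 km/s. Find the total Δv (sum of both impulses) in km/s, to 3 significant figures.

Δv = 3.62 km/s

From the circular-orbit relation v² = μ/r at r = 6760 km: μ = v²r = (7.68)² × 6760 = 3.98721×10^5 km³/s².
Transfer-ellipse semi-major axis a_t = (r₁ + r₂)/2 = (6760 + 31700)/2 = 19230 km.
Circular speed at r₁: v₁ = √(μ/r₁) = √(3.98721×10^5/6760) = 7.6800 km/s.
On the transfer ellipse at r₁, vis-viva equation gives v_p = √[μ(2/r₁ − 1/a_t)] = 9.8606 km/s.
First burn Δv₁ = |v_p − v₁| = 2.1806 km/s.
Circular speed at r₂: v₂ = √(μ/r₂) = 3.54654 km/s.
Transfer-orbit speed at r₂: v_a = √[μ(2/r₂ − 1/a_t)] = 2.10275 km/s.
Second burn Δv₂ = |v₂ − v_a| = 1.4438 km/s.
Total Δv = Δv₁ + Δv₂ = 3.624 km/s.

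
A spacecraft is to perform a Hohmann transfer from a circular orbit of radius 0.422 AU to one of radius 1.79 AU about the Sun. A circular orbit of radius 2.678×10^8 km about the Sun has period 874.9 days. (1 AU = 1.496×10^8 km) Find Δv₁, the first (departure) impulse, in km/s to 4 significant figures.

From Kepler's third law T² = 4π²r³/μ at r = 2.678×10^8 km, T = 874.9 days = 874.9 × 86400 s = 7.559136×10^7 s: μ = 4π²r³/T² = 1.32693×10^11 km³/s².
In km: r₁ = 0.422 × 1.496×10^8 = 6.31312×10^7 km; r₂ = 1.79 × 1.496×10^8 = 2.67784×10^8 km.
Semi-major axis of the transfer orbit: a_t = (6.31312×10^7 + 2.67784×10^8)/2 = 1.654576×10^8 km.
Circular speed at r = 6.31312×10^7 km: v_c = √(μ/r) = 45.846 km/s.
Vis-viva on the transfer ellipse at r = 6.31312×10^7 km gives v_t = √[μ(2/r − 1/a_t)] = 58.324 km/s.
Δv₁ = |v_t − v_c| = |58.324 − 45.846| = 12.48 km/s.

Δv₁ = 12.48 km/s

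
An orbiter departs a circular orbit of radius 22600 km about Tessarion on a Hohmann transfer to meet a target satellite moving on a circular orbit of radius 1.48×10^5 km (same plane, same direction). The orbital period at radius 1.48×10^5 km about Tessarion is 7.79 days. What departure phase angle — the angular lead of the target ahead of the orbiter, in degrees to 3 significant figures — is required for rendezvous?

φ = 101°

From Kepler's third law T² = 4π²r³/μ at r = 1.48×10^5 km, T = 7.79 days = 7.79 × 86400 s = 6.73056×10^5 s: μ = 4π²r³/T² = 2.82516×10^5 km³/s².
Semi-major axis of the transfer orbit: a_t = (22600 + 1.480×10^5)/2 = 85300 km.
The half-period of the transfer ellipse is t = π√(a_t³/μ) = 1.4725×10^5 s.
The target's mean motion on its circular orbit is ω₂ = √(μ/r₂³) = 9.3353×10^-6 rad/s.
Angle swept by the target during transfer: ω₂·t = 1.3746 rad = 78.76°.
The orbiter traverses 180° on the transfer ellipse, so the target must lead by 180° − 78.76° = 101°.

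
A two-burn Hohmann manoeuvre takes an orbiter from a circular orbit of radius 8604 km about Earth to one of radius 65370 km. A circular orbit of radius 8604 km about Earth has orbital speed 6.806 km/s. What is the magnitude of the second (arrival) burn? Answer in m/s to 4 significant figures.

Δv₂ = 1278 m/s

From the circular-orbit relation v² = μ/r at r = 8604 km: μ = v²r = (6.806)² × 8604 = 3.98551×10^5 km³/s².
Semi-major axis of the transfer orbit: a_t = (8604 + 65370)/2 = 36987 km.
Circular speed at r = 65370 km: v_c = √(μ/r) = 2.469 km/s.
Vis-viva on the transfer ellipse at r = 65370 km gives v_t = √[μ(2/r − 1/a_t)] = 1.191 km/s.
Δv₂ = |v_t − v_c| = |1.191 − 2.469| = 1.278 km/s.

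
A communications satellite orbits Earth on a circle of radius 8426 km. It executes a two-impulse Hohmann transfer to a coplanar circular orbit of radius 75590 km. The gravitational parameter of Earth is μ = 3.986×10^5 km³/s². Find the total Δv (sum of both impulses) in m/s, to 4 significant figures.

Semi-major axis of the transfer orbit: a_t = (8426 + 75590)/2 = 42008 km.
At r₁ the circular-orbit speed is v₁ = √(μ/r₁) = 6.878 km/s.
Transfer-orbit speed at r₁ (v² = μ(2/r − 1/a)): v_p = √[μ(2/r₁ − 1/a_t)] = 9.226 km/s.
First burn Δv₁ = |v_p − v₁| = 2.348 km/s.
At r₂, v₂ = √(μ/r₂) = 2.296 km/s.
Transfer-orbit speed at r₂: v_a = √[μ(2/r₂ − 1/a_t)] = 1.028 km/s.
Second burn Δv₂ = |v₂ − v_a| = 1.268 km/s.
Total Δv = Δv₁ + Δv₂ = 3.616 km/s.

Δv = 3616 m/s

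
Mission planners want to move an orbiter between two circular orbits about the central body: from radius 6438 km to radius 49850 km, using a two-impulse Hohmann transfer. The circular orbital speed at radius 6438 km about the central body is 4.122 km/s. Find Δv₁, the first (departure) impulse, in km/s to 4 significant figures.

From the circular-orbit relation v² = μ/r at r = 6438 km: μ = v²r = (4.122)² × 6438 = 1.09387×10^5 km³/s².
The Hohmann ellipse has a_t = (r₁ + r₂)/2 = 28144 km.
On the circular orbit at r = 6438 km, v_c = √(μ/r) = 4.122 km/s.
Transfer-orbit speed at the same r (vis-viva, a = a_t): v_t = √[μ(2/r − 1/a_t)] = 5.486 km/s.
Δv₁ = |v_t − v_c| = |5.486 − 4.122| = 1.364 km/s.

Δv₁ = 1.364 km/s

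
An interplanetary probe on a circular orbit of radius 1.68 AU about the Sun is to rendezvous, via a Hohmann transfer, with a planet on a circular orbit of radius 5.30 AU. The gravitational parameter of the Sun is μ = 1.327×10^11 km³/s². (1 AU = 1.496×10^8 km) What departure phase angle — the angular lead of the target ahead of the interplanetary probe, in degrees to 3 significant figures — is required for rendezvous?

φ = 83.8°

In km: r₁ = 1.68 × 1.496×10^8 = 2.51328×10^8 km; r₂ = 5.30 × 1.496×10^8 = 7.9288×10^8 km.
Semi-major axis of the transfer orbit: a_t = (2.51328×10^8 + 7.9288×10^8)/2 = 5.22104×10^8 km.
Transfer time t = π√(a_t³/μ) = 1.02884×10^8 s.
The target's mean motion on its circular orbit is ω₂ = √(μ/r₂³) = 1.63164×10^-8 rad/s.
Angle swept by the target during transfer: ω₂·t = 1.6787 rad = 96.18°.
The interplanetary probe traverses 180° on the transfer ellipse, so the target must lead by 180° − 96.18° = 83.8°.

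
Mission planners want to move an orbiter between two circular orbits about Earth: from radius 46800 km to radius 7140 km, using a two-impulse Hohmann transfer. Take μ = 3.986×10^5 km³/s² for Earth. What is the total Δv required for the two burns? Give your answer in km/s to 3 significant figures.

Transfer-ellipse semi-major axis a_t = (r₁ + r₂)/2 = (46800 + 7140)/2 = 26970 km.
At r₁ the circular-orbit speed is v₁ = √(μ/r₁) = 2.9184 km/s.
On the transfer ellipse at r₁, vis-viva gives v_a = √[μ(2/r₁ − 1/a_t)] = 1.5016 km/s.
First burn Δv₁ = |v_a − v₁| = 1.417 km/s.
At r₂, v₂ = √(μ/r₂) = 7.4717 km/s.
Transfer-orbit speed at r₂: v_p = √[μ(2/r₂ − 1/a_t)] = 9.8424 km/s.
Second burn Δv₂ = |v₂ − v_p| = 2.371 km/s.
Δv = Δv₁ + Δv₂ = 1.417 + 2.371 = 3.788 km/s.

Δv = 3.79 km/s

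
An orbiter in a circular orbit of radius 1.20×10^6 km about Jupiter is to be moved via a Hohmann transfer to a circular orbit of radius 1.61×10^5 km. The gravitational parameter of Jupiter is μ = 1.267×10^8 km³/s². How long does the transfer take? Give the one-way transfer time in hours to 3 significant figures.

t = 43.5 hours

Transfer-ellipse semi-major axis a_t = (r₁ + r₂)/2 = (1.200×10^6 + 1.610×10^5)/2 = 6.805×10^5 km.
By Kepler's third law the transfer-orbit period is T = 2π√(a_t³/μ), so t = T/2 = 1.567×10^5 s.
Converting: 1.567×10^5 s ÷ 3600 s/hour = 43.5 hours.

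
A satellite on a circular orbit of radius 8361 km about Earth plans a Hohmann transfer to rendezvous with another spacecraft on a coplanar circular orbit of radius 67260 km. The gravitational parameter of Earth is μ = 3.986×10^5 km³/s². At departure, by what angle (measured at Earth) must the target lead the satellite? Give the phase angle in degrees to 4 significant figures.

Transfer-ellipse semi-major axis a_t = (r₁ + r₂)/2 = (8361 + 67260)/2 = 37810.5 km.
Transfer time t = π√(a_t³/μ) = 36584.7 s.
Target angular speed ω₂ = √(μ/r₂³) = 3.61937×10^-5 rad/s.
Angle swept by the target during transfer: ω₂·t = 1.3241 rad = 75.87°.
The satellite traverses 180° on the transfer ellipse, so the target must lead by 180° − 75.87° = 104.1°.

φ = 104.1°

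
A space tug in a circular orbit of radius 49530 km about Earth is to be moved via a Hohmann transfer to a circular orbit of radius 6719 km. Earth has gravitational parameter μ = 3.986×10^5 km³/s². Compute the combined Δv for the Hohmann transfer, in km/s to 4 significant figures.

The Hohmann ellipse has a_t = (r₁ + r₂)/2 = 28124.5 km.
Circular speed at r₁: v₁ = √(μ/r₁) = √(3.986×10^5/49530) = 2.837 km/s.
On the transfer ellipse at r₁, vis-viva gives v_a = √[μ(2/r₁ − 1/a_t)] = 1.387 km/s.
First burn Δv₁ = |v_a − v₁| = 1.450 km/s.
At r₂, v₂ = √(μ/r₂) = 7.7022 km/s.
Transfer-orbit speed at r₂: v_p = √[μ(2/r₂ − 1/a_t)] = 10.221 km/s.
Second burn Δv₂ = |v₂ − v_p| = 2.519 km/s.
Δv = Δv₁ + Δv₂ = 1.450 + 2.519 = 3.969 km/s.

Δv = 3.969 km/s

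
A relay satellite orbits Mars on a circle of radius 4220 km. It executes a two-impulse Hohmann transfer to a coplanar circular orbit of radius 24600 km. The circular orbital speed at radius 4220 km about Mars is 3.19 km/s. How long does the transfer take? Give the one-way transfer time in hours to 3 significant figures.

t = 7.28 hours

From the circular-orbit relation v² = μ/r at r = 4220 km: μ = v²r = (3.19)² × 4220 = 42943.1 km³/s².
Semi-major axis of the transfer orbit: a_t = (4220 + 24600)/2 = 14410 km.
Half the transfer-orbit period gives t = π√(a_t³/μ) = 26220 s.
Converting: 26220 s ÷ 3600 s/hour = 7.28 hours.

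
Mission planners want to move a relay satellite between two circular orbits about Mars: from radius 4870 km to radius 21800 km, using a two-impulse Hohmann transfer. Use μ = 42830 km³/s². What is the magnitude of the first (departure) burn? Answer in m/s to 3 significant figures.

Δv₁ = 826 m/s

Transfer-ellipse semi-major axis a_t = (r₁ + r₂)/2 = (4870 + 21800)/2 = 13335 km.
Circular speed at r = 4870 km: v_c = √(μ/r) = 2.9656 km/s.
Vis-viva on the transfer ellipse at r = 4870 km gives v_t = √[μ(2/r − 1/a_t)] = 3.7918 km/s.
Δv₁ = |v_t − v_c| = |3.7918 − 2.9656| = 0.8262 km/s.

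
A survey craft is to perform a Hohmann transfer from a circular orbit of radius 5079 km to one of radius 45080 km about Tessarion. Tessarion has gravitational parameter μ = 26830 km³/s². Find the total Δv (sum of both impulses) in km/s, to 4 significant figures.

Δv = 1.207 km/s

Transfer-ellipse semi-major axis a_t = (r₁ + r₂)/2 = (5079 + 45080)/2 = 25079.5 km.
Circular speed at r₁: v₁ = √(μ/r₁) = √(26830/5079) = 2.29838 km/s.
Transfer-orbit speed at r₁ (vis-viva equation): v_p = √[μ(2/r₁ − 1/a_t)] = 3.08144 km/s.
First burn Δv₁ = |v_p − v₁| = 0.7831 km/s.
Circular speed at r₂: v₂ = √(μ/r₂) = 0.7715 km/s.
Transfer-orbit speed at r₂: v_a = √[μ(2/r₂ − 1/a_t)] = 0.3472 km/s.
Second burn Δv₂ = |v₂ − v_a| = 0.4243 km/s.
Total Δv = Δv₁ + Δv₂ = 1.207 km/s.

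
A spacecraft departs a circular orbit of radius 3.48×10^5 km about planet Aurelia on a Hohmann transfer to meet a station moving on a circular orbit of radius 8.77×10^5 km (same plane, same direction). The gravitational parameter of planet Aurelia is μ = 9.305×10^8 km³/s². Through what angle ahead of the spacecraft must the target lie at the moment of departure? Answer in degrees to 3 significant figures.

The Hohmann ellipse has a_t = (r₁ + r₂)/2 = 6.125×10^5 km.
Transfer time t = π√(a_t³/μ) = 49370 s.
The target's mean motion on its circular orbit is ω₂ = √(μ/r₂³) = 3.714×10^-5 rad/s.
Angle swept by the target during transfer: ω₂·t = 1.834 rad = 105.1°.
The spacecraft traverses 180° on the transfer ellipse, so the target must lead by 180° − 105.1° = 74.9°.

φ = 74.9°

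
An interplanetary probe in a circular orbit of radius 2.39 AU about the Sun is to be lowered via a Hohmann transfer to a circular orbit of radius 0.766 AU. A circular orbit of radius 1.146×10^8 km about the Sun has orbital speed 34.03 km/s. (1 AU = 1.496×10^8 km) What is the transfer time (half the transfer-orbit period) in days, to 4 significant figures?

From the circular-orbit relation v² = μ/r at r = 1.146×10^8 km: μ = v²r = (34.03)² × 1.146×10^8 = 1.32711×10^11 km³/s².
In km: r₁ = 2.39 × 1.496×10^8 = 3.57544×10^8 km; r₂ = 0.766 × 1.496×10^8 = 1.145936×10^8 km.
Transfer-ellipse semi-major axis a_t = (r₁ + r₂)/2 = (3.57544×10^8 + 1.145936×10^8)/2 = 2.360688×10^8 km.
Transfer time t = π√(a_t³/μ) = π√((2.360688×10^8)³ / 1.32711×10^11) = 3.128×10^7 s.
Converting: 3.128×10^7 s ÷ 86400 s/day = 362.0 days.

t = 362.0 days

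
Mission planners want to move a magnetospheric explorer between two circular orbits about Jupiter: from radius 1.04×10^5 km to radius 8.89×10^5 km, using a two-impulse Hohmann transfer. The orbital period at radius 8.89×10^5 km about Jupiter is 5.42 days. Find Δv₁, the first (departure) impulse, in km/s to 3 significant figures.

Δv₁ = 11.8 km/s

From Kepler's third law T² = 4π²r³/μ at r = 8.89×10^5 km, T = 5.42 days = 5.42 × 86400 s = 4.68288×10^5 s: μ = 4π²r³/T² = 1.26485×10^8 km³/s².
Transfer-ellipse semi-major axis a_t = (r₁ + r₂)/2 = (1.040×10^5 + 8.890×10^5)/2 = 4.965×10^5 km.
On the circular orbit at r = 1.040×10^5 km, v_c = √(μ/r) = 34.874 km/s.
Transfer-orbit speed at the same r (vis-viva, a = a_t): v_t = √[μ(2/r − 1/a_t)] = 46.665 km/s.
Δv₁ = |v_t − v_c| = |46.665 − 34.874| = 11.79 km/s.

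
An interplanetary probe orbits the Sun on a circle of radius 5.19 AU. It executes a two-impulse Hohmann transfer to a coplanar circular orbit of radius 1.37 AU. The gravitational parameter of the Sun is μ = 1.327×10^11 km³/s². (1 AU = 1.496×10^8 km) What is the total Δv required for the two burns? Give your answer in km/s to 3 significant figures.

Δv = 11.2 km/s

In km: r₁ = 5.19 × 1.496×10^8 = 7.76424×10^8 km; r₂ = 1.37 × 1.496×10^8 = 2.04952×10^8 km.
Semi-major axis of the transfer orbit: a_t = (7.76424×10^8 + 2.04952×10^8)/2 = 4.90688×10^8 km.
At r₁ the circular-orbit speed is v₁ = √(μ/r₁) = 13.073 km/s.
Transfer-orbit speed at r₁ (vis-viva equation): v_a = √[μ(2/r₁ − 1/a_t)] = 8.4491 km/s.
First burn Δv₁ = |v_a − v₁| = 4.624 km/s.
Circular speed at r₂: v₂ = √(μ/r₂) = 25.4454 km/s.
Transfer-orbit speed at r₂: v_p = √[μ(2/r₂ − 1/a_t)] = 32.0078 km/s.
Second burn Δv₂ = |v₂ − v_p| = 6.562 km/s.
Total Δv = Δv₁ + Δv₂ = 11.19 km/s.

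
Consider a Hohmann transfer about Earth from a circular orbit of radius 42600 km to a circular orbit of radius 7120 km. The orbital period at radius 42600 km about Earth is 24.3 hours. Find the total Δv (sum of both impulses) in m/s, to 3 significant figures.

From Kepler's third law T² = 4π²r³/μ at r = 42600 km, T = 24.3 hours = 24.3 × 3600 s = 87480 s: μ = 4π²r³/T² = 3.98815×10^5 km³/s².
Semi-major axis of the transfer orbit: a_t = (42600 + 7120)/2 = 24860 km.
At r₁ the circular-orbit speed is v₁ = √(μ/r₁) = 3.0597 km/s.
On the transfer ellipse at r₁, vis-viva gives v_a = √[μ(2/r₁ − 1/a_t)] = 1.6375 km/s.
First burn Δv₁ = |v_a − v₁| = 1.422 km/s.
Circular speed at r₂: v₂ = √(μ/r₂) = 7.484 km/s.
Transfer-orbit speed at r₂: v_p = √[μ(2/r₂ − 1/a_t)] = 9.797 km/s.
Second burn Δv₂ = |v₂ − v_p| = 2.313 km/s.
Total Δv = Δv₁ + Δv₂ = 3.735 km/s.

Δv = 3740 m/s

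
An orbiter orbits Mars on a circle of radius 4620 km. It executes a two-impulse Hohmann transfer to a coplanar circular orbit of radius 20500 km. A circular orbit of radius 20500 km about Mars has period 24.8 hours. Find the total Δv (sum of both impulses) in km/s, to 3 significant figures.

Δv = 1.41 km/s

From Kepler's third law T² = 4π²r³/μ at r = 20500 km, T = 24.8 hours = 24.8 × 3600 s = 89280 s: μ = 4π²r³/T² = 42669.0 km³/s².
Transfer-ellipse semi-major axis a_t = (r₁ + r₂)/2 = (4620 + 20500)/2 = 12560 km.
At r₁ the circular-orbit speed is v₁ = √(μ/r₁) = 3.03903 km/s.
Transfer-orbit speed at r₁ (vis-viva): v_p = √[μ(2/r₁ − 1/a_t)] = 3.88255 km/s.
First burn Δv₁ = |v_p − v₁| = 0.8435 km/s.
Circular speed at r₂: v₂ = √(μ/r₂) = 1.4427 km/s.
Transfer-orbit speed at r₂: v_a = √[μ(2/r₂ − 1/a_t)] = 0.87500 km/s.
Second burn Δv₂ = |v₂ − v_a| = 0.5677 km/s.
Δv = Δv₁ + Δv₂ = 0.8435 + 0.5677 = 1.411 km/s.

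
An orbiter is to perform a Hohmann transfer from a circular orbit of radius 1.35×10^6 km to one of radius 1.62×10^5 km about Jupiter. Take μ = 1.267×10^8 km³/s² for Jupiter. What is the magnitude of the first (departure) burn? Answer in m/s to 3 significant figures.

Δv₁ = 5200 m/s

Semi-major axis of the transfer orbit: a_t = (1.350×10^6 + 1.620×10^5)/2 = 7.560×10^5 km.
Circular speed at r = 1.350×10^6 km: v_c = √(μ/r) = 9.688 km/s.
Vis-viva on the transfer ellipse at r = 1.350×10^6 km gives v_t = √[μ(2/r − 1/a_t)] = 4.485 km/s.
Δv₁ = |v_t − v_c| = |4.485 − 9.688| = 5.203 km/s.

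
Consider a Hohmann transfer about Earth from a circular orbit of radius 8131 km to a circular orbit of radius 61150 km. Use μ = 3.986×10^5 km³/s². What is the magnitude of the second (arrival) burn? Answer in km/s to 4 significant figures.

Δv₂ = 1.316 km/s

The Hohmann ellipse has a_t = (r₁ + r₂)/2 = 34640.5 km.
On the circular orbit at r = 61150 km, v_c = √(μ/r) = 2.553 km/s.
Vis-viva on the transfer ellipse at r = 61150 km gives v_t = √[μ(2/r − 1/a_t)] = 1.237 km/s.
Δv₂ = |v_t − v_c| = |1.237 − 2.553| = 1.316 km/s.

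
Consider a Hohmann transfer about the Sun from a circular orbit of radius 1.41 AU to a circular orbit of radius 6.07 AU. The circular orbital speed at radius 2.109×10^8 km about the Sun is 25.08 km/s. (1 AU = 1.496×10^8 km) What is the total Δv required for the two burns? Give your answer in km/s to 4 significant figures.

Δv = 11.54 km/s

From the circular-orbit relation v² = μ/r at r = 2.109×10^8 km: μ = v²r = (25.08)² × 2.109×10^8 = 1.32657×10^11 km³/s².
In km: r₁ = 1.41 × 1.496×10^8 = 2.10936×10^8 km; r₂ = 6.07 × 1.496×10^8 = 9.08072×10^8 km.
The Hohmann ellipse has a_t = (r₁ + r₂)/2 = 5.59504×10^8 km.
At r₁ the circular-orbit speed is v₁ = √(μ/r₁) = 25.07786 km/s.
On the transfer ellipse at r₁, v² = μ(2/r − 1/a) gives v_p = √[μ(2/r₁ − 1/a_t)] = 31.94839 km/s.
First burn Δv₁ = |v_p − v₁| = 6.871 km/s.
Circular speed at r₂: v₂ = √(μ/r₂) = 12.0866 km/s.
Transfer-orbit speed at r₂: v_a = √[μ(2/r₂ − 1/a_t)] = 7.42129 km/s.
Second burn Δv₂ = |v₂ − v_a| = 4.665 km/s.
Δv = Δv₁ + Δv₂ = 6.871 + 4.665 = 11.54 km/s.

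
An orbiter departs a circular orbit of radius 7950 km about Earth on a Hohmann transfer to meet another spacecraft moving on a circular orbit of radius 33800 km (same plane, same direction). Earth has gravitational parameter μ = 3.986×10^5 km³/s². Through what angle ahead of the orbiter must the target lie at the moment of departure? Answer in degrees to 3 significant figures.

φ = 92.6°

The Hohmann ellipse has a_t = (r₁ + r₂)/2 = 20875 km.
The half-period of the transfer ellipse is t = π√(a_t³/μ) = 15008 s.
The target's mean motion on its circular orbit is ω₂ = √(μ/r₂³) = 1.0160×10^-4 rad/s.
Angle swept by the target during transfer: ω₂·t = 1.5248 rad = 87.36°.
The orbiter traverses 180° on the transfer ellipse, so the target must lead by 180° − 87.36° = 92.6°.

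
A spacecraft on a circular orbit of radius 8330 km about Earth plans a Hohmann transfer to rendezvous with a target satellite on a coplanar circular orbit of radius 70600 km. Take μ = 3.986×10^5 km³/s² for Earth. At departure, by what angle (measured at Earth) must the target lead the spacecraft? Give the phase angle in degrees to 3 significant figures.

φ = 105°

The Hohmann ellipse has a_t = (r₁ + r₂)/2 = 39465 km.
Transfer time t = π√(a_t³/μ) = 39010 s.
The target's mean motion on its circular orbit is ω₂ = √(μ/r₂³) = 3.366×10^-5 rad/s.
Angle swept by the target during transfer: ω₂·t = 1.313 rad = 75.23°.
Arrival is 180° from departure on the ellipse, so φ = 180° − 75.23° = 105°.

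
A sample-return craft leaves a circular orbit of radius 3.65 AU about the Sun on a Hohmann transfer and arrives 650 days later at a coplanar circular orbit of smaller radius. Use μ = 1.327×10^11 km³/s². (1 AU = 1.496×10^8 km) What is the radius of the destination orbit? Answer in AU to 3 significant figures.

r₂ = 1.01 AU

In km: r₁ = 3.65 × 1.496×10^8 = 5.4604×10^8 km.
Transfer time t = 650 days = 5.616×10^7 s, and t = π√(a_t³/μ).
So a_t = (μ t²/π²)^(1/3) = (1.327×10^11 × (5.616×10^7)² / π²)^(1/3) = 3.4872×10^8 km.
Since a_t = (r₁ + r₂)/2, r₂ = 2a_t − r₁ = 2×3.4872×10^8 − 5.4604×10^8 = 1.514×10^8 km.
In AU: r₂ = 1.514×10^8 / 1.496×10^8 = 1.01 AU.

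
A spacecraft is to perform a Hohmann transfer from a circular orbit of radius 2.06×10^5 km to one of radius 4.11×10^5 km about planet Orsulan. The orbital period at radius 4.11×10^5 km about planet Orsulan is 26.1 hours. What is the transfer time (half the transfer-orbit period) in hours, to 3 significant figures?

From Kepler's third law T² = 4π²r³/μ at r = 4.11×10^5 km, T = 26.1 hours = 26.1 × 3600 s = 93960 s: μ = 4π²r³/T² = 3.10455×10^8 km³/s².
The Hohmann ellipse has a_t = (r₁ + r₂)/2 = 3.085×10^5 km.
Transfer time t = π√(a_t³/μ) = π√((3.085×10^5)³ / 3.10455×10^8) = 30550 s.
Converting: 30550 s ÷ 3600 s/hour = 8.49 hours.

t = 8.49 hours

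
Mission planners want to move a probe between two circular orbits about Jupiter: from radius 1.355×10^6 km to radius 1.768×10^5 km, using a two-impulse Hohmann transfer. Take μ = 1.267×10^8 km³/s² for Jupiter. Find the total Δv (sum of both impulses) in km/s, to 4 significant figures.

Transfer-ellipse semi-major axis a_t = (r₁ + r₂)/2 = (1.355×10^6 + 1.768×10^5)/2 = 7.659×10^5 km.
Circular speed at r₁: v₁ = √(μ/r₁) = √(1.267×10^8/1.355×10^6) = 9.670 km/s.
Transfer-orbit speed at r₁ (vis-viva equation): v_a = √[μ(2/r₁ − 1/a_t)] = 4.646 km/s.
First burn Δv₁ = |v_a − v₁| = 5.024 km/s.
At r₂, v₂ = √(μ/r₂) = 26.770 km/s.
Transfer-orbit speed at r₂: v_p = √[μ(2/r₂ − 1/a_t)] = 35.607 km/s.
Second burn Δv₂ = |v₂ − v_p| = 8.837 km/s.
Δv = Δv₁ + Δv₂ = 5.024 + 8.837 = 13.86 km/s.

Δv = 13.86 km/s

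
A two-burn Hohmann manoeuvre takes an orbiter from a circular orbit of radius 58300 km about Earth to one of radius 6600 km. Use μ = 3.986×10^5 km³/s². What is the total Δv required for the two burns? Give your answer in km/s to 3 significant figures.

Transfer-ellipse semi-major axis a_t = (r₁ + r₂)/2 = (58300 + 6600)/2 = 32450 km.
At r₁ the circular-orbit speed is v₁ = √(μ/r₁) = 2.615 km/s.
Transfer-orbit speed at r₁ (vis-viva): v_a = √[μ(2/r₁ − 1/a_t)] = 1.179 km/s.
First burn Δv₁ = |v_a − v₁| = 1.436 km/s.
At r₂, v₂ = √(μ/r₂) = 7.77135 km/s.
Transfer-orbit speed at r₂: v_p = √[μ(2/r₂ − 1/a_t)] = 10.4165 km/s.
Second burn Δv₂ = |v₂ − v_p| = 2.645 km/s.
Total Δv = Δv₁ + Δv₂ = 4.081 km/s.

Δv = 4.08 km/s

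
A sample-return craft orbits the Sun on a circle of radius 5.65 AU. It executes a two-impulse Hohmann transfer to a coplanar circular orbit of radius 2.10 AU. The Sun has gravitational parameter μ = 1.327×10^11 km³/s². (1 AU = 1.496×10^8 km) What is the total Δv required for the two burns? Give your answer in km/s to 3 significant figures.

In km: r₁ = 5.65 × 1.496×10^8 = 8.4524×10^8 km; r₂ = 2.10 × 1.496×10^8 = 3.1416×10^8 km.
The Hohmann ellipse has a_t = (r₁ + r₂)/2 = 5.797×10^8 km.
Circular speed at r₁: v₁ = √(μ/r₁) = √(1.327×10^11/8.4524×10^8) = 12.53 km/s.
On the transfer ellipse at r₁, v² = μ(2/r − 1/a) gives v_a = √[μ(2/r₁ − 1/a_t)] = 9.224 km/s.
First burn Δv₁ = |v_a − v₁| = 3.306 km/s.
Circular speed at r₂: v₂ = √(μ/r₂) = 20.552 km/s.
Transfer-orbit speed at r₂: v_p = √[μ(2/r₂ − 1/a_t)] = 24.817 km/s.
Second burn Δv₂ = |v₂ − v_p| = 4.265 km/s.
Total Δv = Δv₁ + Δv₂ = 7.571 km/s.

Δv = 7.57 km/s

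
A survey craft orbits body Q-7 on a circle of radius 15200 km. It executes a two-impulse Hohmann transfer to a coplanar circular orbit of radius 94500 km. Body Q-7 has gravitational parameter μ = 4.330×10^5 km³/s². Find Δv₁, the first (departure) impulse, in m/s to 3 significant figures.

Δv₁ = 1670 m/s

Transfer-ellipse semi-major axis a_t = (r₁ + r₂)/2 = (15200 + 94500)/2 = 54850 km.
Circular speed at r = 15200 km: v_c = √(μ/r) = 5.3373 km/s.
Vis-viva on the transfer ellipse at r = 15200 km gives v_t = √[μ(2/r − 1/a_t)] = 7.0057 km/s.
Δv₁ = |v_t − v_c| = |7.0057 − 5.3373| = 1.668 km/s.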